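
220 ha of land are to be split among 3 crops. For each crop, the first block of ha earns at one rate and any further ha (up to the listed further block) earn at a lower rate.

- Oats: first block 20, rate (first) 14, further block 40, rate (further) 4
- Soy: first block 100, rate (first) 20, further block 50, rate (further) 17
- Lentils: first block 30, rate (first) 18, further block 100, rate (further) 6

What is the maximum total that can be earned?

Order all 6 blocks by rate: Soy/tier1 20 > Lentils/tier1 18 > Soy/tier2 17 > Oats/tier1 14 > Lentils/tier2 6 > Oats/tier2 4.
Soy tier1 at 20: fill all 100 ; 120 left.
Fill Lentils tier1 block (30 at 18) ; 90 left.
Soy/tier2 (17): +50 ; 40 left.
Fill Oats tier1 block (20 at 14) ; 20 left.
Lentils/tier2: +20 of 100 at 6; pool empty.
Total = 20×100 + 18×30 + 17×50 + 14×20 + 6×20 = 3790.

3790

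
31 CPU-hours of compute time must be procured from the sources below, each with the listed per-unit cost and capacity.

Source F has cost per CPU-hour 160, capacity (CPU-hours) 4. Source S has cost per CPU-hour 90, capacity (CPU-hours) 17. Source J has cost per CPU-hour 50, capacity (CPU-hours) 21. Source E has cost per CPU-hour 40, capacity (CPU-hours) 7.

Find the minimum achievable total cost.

Fill from the cheapest source first.
Source E (40): use full 7 — 24 CPU-hours to go.
Source J (50): use full 21 — 3 CPU-hours to go.
Take 3 from Source S at 90 to finish.
Source F: unused.
Cost = 7×40 + 21×50 + 3×90 = 1600.

1600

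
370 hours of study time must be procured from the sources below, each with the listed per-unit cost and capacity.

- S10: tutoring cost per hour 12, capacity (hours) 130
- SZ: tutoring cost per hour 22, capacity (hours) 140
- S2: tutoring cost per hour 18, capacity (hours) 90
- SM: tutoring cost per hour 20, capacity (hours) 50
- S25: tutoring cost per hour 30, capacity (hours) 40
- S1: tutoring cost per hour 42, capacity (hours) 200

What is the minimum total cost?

6380

Cheapest first:
S10 at 12: take all 130 hours → 240 still needed.
S2 (18): use full 90 → 150 hours to go.
SM at 20: take all 50 hours → 100 still needed.
Take 100 from SZ at 22 to finish.
S25, S1: unused.
Cost = 130×12 + 90×18 + 50×20 + 100×22 = 6380.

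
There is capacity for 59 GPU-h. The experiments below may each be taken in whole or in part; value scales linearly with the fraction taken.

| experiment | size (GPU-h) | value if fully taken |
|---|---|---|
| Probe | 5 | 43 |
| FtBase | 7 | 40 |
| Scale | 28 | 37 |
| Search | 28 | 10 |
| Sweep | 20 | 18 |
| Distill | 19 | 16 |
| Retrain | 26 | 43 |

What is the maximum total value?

153.75

Rank by value-to-size ratio: Probe 43/5≈8.6, FtBase 40/7≈5.71, Retrain 43/26≈1.65, Scale 37/28≈1.32, Sweep 18/20≈0.9, Distill 16/19≈0.842, Search 10/28≈0.357.
Take all of Probe (5 GPU-h, value 43) → 54 GPU-h left.
All 7 GPU-h of FtBase fit (value 40) → 47 remain.
Take all of Retrain (26 GPU-h, value 43) → 21 GPU-h left.
Fill the last 21 GPU-h with part of Scale: 21/28 of it earns 27.75.
Total value = 153.75.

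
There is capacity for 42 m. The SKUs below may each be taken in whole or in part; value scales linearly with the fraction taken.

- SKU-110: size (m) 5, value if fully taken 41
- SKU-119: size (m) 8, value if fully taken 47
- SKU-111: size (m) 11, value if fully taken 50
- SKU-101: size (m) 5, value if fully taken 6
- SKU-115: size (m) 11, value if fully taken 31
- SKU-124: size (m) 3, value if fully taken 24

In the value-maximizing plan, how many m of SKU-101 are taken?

4

Sort by value density: SKU-110 41/5≈8.2, SKU-124 24/3≈8, SKU-119 47/8≈5.88, SKU-111 50/11≈4.55, SKU-115 31/11≈2.82, SKU-101 6/5≈1.2.
All 5 m of SKU-110 fit (value 41) → 37 remain.
Take all of SKU-124 (3 m, value 24) → 34 m left.
Take all of SKU-119 (8 m, value 47) → 26 m left.
Take all of SKU-111 (11 m, value 50) → 15 m left.
All 11 m of SKU-115 fit (value 31) → 4 remain.
4 m left: a 4/5 share of SKU-101 gives 6×4/5 = 4.8.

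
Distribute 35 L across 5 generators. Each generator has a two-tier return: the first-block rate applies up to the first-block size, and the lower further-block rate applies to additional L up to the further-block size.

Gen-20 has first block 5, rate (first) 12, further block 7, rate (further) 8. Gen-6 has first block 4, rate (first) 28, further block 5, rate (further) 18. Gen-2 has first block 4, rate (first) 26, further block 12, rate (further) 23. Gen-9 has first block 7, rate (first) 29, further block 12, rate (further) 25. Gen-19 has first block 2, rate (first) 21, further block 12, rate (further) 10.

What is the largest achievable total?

Treat each block as its own option and order by rate: Gen-9/first 29 > Gen-6/first 28 > Gen-2/first 26 > Gen-9/second 25 > Gen-2/second 23 > Gen-19/first 21 > Gen-6/second 18 > Gen-20/first 12 > Gen-19/second 10 > Gen-20/second 8.
Gen-9 first at 29: fill all 7 ; 28 left.
Gen-6 first at 28: fill all 4 ; 24 left.
Gen-2 first at 26: fill all 4 ; 20 left.
Fill Gen-9 second block (12 at 25) ; 8 left.
Gen-2 second at 23: only 8 left, fill 8.
Total = 29×7 + 28×4 + 26×4 + 25×12 + 23×8 = 903.

903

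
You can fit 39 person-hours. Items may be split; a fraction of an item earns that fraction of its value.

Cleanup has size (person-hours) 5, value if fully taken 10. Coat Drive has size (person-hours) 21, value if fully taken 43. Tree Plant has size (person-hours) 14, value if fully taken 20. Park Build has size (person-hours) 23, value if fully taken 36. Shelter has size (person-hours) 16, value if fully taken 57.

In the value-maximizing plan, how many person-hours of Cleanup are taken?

Rank by value-to-size ratio: Shelter 57/16≈3.56, Coat Drive 43/21≈2.05, Cleanup 10/5≈2, Park Build 36/23≈1.57, Tree Plant 20/14≈1.43.
All 16 person-hours of Shelter fit (value 57) → 23 remain.
Take all of Coat Drive (21 person-hours, value 43) → 2 person-hours left.
2 person-hours left: a 2/5 share of Cleanup gives 10×2/5 = 4.

2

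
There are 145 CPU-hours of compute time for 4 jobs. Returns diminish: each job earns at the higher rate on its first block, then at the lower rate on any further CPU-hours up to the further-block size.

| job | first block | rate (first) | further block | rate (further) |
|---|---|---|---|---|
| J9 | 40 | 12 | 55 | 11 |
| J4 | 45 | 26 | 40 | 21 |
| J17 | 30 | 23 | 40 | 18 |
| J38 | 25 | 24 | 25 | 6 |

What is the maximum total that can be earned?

Order all 8 blocks by rate: J4/T1 26 > J38/T1 24 > J17/T1 23 > J4/T2 21 > J17/T2 18 > J9/T1 12 > J9/T2 11 > J38/T2 6.
J4/T1 (26): +45 ; 100 left.
Fill J38 T1 block (25 at 24) ; 75 left.
J17/T1 (23): +30 ; 45 left.
J4 T2 at 21: fill all 40 ; 5 left.
5 remain; put them into J17 T2 at 18.
Total = 26×45 + 24×25 + 23×30 + 21×40 + 18×5 = 3390.

3390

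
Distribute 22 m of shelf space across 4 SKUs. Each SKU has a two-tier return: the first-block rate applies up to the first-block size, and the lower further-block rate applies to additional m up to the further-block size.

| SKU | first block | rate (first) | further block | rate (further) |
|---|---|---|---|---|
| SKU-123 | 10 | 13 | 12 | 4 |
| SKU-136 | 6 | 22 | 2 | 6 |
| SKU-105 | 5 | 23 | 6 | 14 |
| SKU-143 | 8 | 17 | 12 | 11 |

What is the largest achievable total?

Treat each block as its own option and order by rate: SKU-105/T1 23 > SKU-136/T1 22 > SKU-143/T1 17 > SKU-105/T2 14 > SKU-123/T1 13 > SKU-143/T2 11 > SKU-136/T2 6 > SKU-123/T2 4.
SKU-105/T1 (23): +5 → 17 left.
SKU-136 T1 at 22: fill all 6 → 11 left.
SKU-143/T1 (17): +8 → 3 left.
3 remain; put them into SKU-105 T2 at 14.
Total = 23×5 + 22×6 + 17×8 + 14×3 = 425.

425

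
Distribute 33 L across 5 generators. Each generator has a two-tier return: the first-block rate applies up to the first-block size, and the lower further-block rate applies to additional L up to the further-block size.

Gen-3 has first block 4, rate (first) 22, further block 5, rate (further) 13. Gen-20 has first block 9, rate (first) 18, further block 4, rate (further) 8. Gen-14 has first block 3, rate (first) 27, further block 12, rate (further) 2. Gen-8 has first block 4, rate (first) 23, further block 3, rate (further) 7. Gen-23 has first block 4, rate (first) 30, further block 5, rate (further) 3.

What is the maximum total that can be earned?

640

Order all 10 blocks by rate: Gen-23/T1 30 > Gen-14/T1 27 > Gen-8/T1 23 > Gen-3/T1 22 > Gen-20/T1 18 > Gen-3/T2 13 > Gen-20/T2 8 > Gen-8/T2 7 > Gen-23/T2 3 > Gen-14/T2 2.
Gen-23 T1 at 30: fill all 4 ; 29 left.
Fill Gen-14 T1 block (3 at 27) ; 26 left.
Fill Gen-8 T1 block (4 at 23) ; 22 left.
Fill Gen-3 T1 block (4 at 22) ; 18 left.
Fill Gen-20 T1 block (9 at 18) ; 9 left.
Gen-3/T2 (13): +5 ; 4 left.
Fill Gen-20 T2 block (4 at 8) ; 0 left.
Total = 30×4 + 27×3 + 23×4 + 22×4 + 18×9 + 13×5 + 8×4 = 640.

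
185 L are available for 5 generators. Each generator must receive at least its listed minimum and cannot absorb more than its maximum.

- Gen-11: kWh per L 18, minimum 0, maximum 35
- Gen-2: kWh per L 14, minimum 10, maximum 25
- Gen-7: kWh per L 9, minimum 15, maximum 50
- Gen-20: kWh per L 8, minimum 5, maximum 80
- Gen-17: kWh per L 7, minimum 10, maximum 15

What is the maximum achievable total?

2020

Meeting every minimum uses 0+10+15+5+10 = 40 L, leaving 145.
Highest kWh per L first: Gen-11 18 > Gen-2 14 > Gen-7 9 > Gen-20 8 > Gen-17 7.
Gen-11: +35 to 35 (cap) — 110 left.
Gen-2: +15 to 25 (cap) — 95 left.
Give Gen-7 35 more to hit its cap of 50 — 60 left.
Only 60 left; Gen-20 takes them to reach 65.
Total = 18×35 + 14×25 + 9×50 + 8×65 + 7×10 = 2020.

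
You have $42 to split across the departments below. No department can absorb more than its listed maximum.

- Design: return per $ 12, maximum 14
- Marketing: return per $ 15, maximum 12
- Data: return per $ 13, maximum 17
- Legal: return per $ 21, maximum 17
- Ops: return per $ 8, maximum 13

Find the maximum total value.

706

Rank by return per $: Legal 21 > Marketing 15 > Data 13 > Design 12 > Ops 8.
Give Legal 17 to hit its cap of 17 — 25 left.
Marketing takes 12 to reach its cap of 12 — 13 left.
Only 13 left; Data takes them to reach 13.
Total = 15×12 + 13×13 + 21×17 = 706.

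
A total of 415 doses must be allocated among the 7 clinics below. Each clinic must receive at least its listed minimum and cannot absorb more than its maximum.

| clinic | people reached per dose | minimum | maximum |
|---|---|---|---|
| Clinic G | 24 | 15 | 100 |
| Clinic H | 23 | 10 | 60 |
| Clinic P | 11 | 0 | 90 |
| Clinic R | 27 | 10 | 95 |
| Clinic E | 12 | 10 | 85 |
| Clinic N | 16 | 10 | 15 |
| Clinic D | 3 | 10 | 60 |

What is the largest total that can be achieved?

8185

Meeting every minimum uses 15+10+0+10+10+10+10 = 65 doses, leaving 350.
Order the clinics by people reached per dose: Clinic R 27 > Clinic G 24 > Clinic H 23 > Clinic N 16 > Clinic E 12 > Clinic P 11 > Clinic D 3.
Give Clinic R 85 more to hit its cap of 95 ; 265 left.
Give Clinic G 85 more to hit its cap of 100 ; 180 left.
Give Clinic H 50 more to hit its cap of 60 ; 130 left.
Clinic N takes 5 more to reach its cap of 15 ; 125 left.
Give Clinic E 75 more to hit its cap of 85 ; 50 left.
Clinic P: +50 (room for 90) → 50. Pool exhausted.
Total = 24×100 + 23×60 + 11×50 + 27×95 + 12×85 + 16×15 + 3×10 = 8185.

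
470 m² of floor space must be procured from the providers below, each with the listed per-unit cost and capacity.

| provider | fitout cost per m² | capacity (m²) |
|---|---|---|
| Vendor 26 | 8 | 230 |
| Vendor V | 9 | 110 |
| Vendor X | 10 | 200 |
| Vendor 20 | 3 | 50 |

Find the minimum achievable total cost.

Fill from the cheapest provider first.
Take 50 from Vendor 20 at 3 — need 420 more.
Take 230 from Vendor 26 at 8 — need 190 more.
Vendor V (9): use full 110 — 80 m² to go.
Take 80 from Vendor X at 10 to finish.
Cost = 50×3 + 230×8 + 110×9 + 80×10 = 3780.

3780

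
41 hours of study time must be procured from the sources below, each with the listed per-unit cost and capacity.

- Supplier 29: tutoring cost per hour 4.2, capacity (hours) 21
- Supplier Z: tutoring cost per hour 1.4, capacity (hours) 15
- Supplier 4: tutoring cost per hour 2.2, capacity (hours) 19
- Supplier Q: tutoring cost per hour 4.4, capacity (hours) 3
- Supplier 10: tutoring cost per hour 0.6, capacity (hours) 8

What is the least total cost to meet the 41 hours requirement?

Use sources in increasing cost order.
Supplier 10 at 0.6: take all 8 hours ; 33 still needed.
Supplier Z at 1.4: take all 15 hours ; 18 still needed.
Supplier 4 at 2.2: take 18 of its 19 ; requirement met.
Supplier 29, Supplier Q: unused.
Cost = 8×0.6 + 15×1.4 + 18×2.2 = 65.4.

65.4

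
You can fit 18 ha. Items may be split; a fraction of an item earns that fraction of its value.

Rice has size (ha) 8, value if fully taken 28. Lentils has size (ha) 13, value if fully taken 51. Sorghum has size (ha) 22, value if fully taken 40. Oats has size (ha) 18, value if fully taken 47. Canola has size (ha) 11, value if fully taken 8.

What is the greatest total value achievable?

68.5

Best value per unit of size first: Lentils 51/13≈3.92, Rice 28/8≈3.5, Oats 47/18≈2.61, Sorghum 40/22≈1.82, Canola 8/11≈0.727.
Lentils: take in full, 13 ha for value 51 → 5 left.
Fill the last 5 ha with part of Rice: 5/8 of it earns 17.5.
Total value = 68.5.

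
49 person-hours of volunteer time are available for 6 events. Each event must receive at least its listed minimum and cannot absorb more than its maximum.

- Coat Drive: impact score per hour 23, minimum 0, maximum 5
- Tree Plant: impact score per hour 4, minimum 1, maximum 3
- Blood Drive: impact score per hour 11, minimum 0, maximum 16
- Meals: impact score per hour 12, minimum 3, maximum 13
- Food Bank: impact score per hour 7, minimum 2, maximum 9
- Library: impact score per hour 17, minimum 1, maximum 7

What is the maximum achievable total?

619

Meeting every minimum uses 0+1+0+3+2+1 = 7 person-hours, leaving 42.
Rank by impact score per hour: Coat Drive 23 > Library 17 > Meals 12 > Blood Drive 11 > Food Bank 7 > Tree Plant 4.
Coat Drive takes 5 more to reach its cap of 5 — 37 left.
Library takes 6 more to reach its cap of 7 — 31 left.
Meals takes 10 more to reach its cap of 13 — 21 left.
Blood Drive: +16 to 16 (cap) — 5 left.
Food Bank has room for 7 more but only 5 remain, so it gets 7.
Total = 23×5 + 4×1 + 11×16 + 12×13 + 7×7 + 17×7 = 619.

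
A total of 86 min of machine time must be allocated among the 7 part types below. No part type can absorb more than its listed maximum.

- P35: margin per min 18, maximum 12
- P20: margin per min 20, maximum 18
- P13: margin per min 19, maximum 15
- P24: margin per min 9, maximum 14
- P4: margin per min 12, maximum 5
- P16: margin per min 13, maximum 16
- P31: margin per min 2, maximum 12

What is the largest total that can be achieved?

Highest margin per min first: P20 20 > P13 19 > P35 18 > P16 13 > P4 12 > P24 9 > P31 2.
P20: +18 to 18 (cap) — 68 left.
P13: +15 to 15 (cap) — 53 left.
P35: +12 to 12 (cap) — 41 left.
Give P16 16 to hit its cap of 16 — 25 left.
P4 takes 5 to reach its cap of 5 — 20 left.
Give P24 14 to hit its cap of 14 — 6 left.
P31 has room for 12 but only 6 remain, so it gets 6.
Total = 18×12 + 20×18 + 19×15 + 9×14 + 12×5 + 13×16 + 2×6 = 1267.

1267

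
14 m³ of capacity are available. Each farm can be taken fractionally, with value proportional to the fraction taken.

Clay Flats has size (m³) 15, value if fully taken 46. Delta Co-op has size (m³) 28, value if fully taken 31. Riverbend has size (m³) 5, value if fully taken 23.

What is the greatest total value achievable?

50.6

Sort by value density: Riverbend 23/5≈4.6, Clay Flats 46/15≈3.07, Delta Co-op 31/28≈1.11.
Take all of Riverbend (5 m³, value 23) — 9 m³ left.
Only 9 m³ remain; take 9/15 of Clay Flats for value 46×9/15 = 27.6.
Total value = 50.6.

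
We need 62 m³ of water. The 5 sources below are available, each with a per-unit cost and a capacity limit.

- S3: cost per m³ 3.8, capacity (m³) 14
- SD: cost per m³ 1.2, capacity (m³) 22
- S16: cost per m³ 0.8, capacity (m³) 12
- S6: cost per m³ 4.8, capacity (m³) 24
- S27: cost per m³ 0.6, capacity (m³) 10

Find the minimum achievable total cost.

114.4

Use sources in increasing cost order.
S27 (0.6): use full 10 → 52 m³ to go.
Take 12 from S16 at 0.8 → need 40 more.
SD at 1.2: take all 22 m³ → 18 still needed.
S3 (3.8): use full 14 → 4 m³ to go.
Take 4 from S6 at 4.8 to finish.
Cost = 10×0.6 + 12×0.8 + 22×1.2 + 14×3.8 + 4×4.8 = 114.4.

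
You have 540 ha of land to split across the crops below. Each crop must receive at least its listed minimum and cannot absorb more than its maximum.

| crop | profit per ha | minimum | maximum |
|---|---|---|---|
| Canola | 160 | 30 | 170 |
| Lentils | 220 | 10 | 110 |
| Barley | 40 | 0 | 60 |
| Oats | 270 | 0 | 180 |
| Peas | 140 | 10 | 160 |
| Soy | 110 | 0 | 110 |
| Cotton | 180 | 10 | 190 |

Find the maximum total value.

Meeting every minimum uses 30+10+0+0+10+0+10 = 60 ha, leaving 480.
Highest profit per ha first: Oats 270 > Lentils 220 > Cotton 180 > Canola 160 > Peas 140 > Soy 110 > Barley 40.
Oats takes 180 more to reach its cap of 180 → 300 left.
Lentils: +100 to 110 (cap) → 200 left.
Give Cotton 180 more to hit its cap of 190 → 20 left.
Canola: +20 (room for 140) → 50. Pool exhausted.
Total = 160×50 + 220×110 + 270×180 + 140×10 + 180×190 = 116400.

116400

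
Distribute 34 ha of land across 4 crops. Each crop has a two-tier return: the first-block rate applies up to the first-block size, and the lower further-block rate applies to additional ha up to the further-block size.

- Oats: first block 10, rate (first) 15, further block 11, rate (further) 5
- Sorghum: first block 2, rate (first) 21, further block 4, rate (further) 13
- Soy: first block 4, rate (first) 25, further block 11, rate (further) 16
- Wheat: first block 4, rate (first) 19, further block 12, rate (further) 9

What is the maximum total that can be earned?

Rank every tier by rate: Soy/first 25 > Sorghum/first 21 > Wheat/first 19 > Soy/second 16 > Oats/first 15 > Sorghum/second 13 > Wheat/second 9 > Oats/second 5.
Soy/first (25): +4 ; 30 left.
Fill Sorghum first block (2 at 21) ; 28 left.
Fill Wheat first block (4 at 19) ; 24 left.
Soy/second (16): +11 ; 13 left.
Oats first at 15: fill all 10 ; 3 left.
Sorghum second at 13: only 3 left, fill 3.
Total = 25×4 + 21×2 + 19×4 + 16×11 + 15×10 + 13×3 = 583.

583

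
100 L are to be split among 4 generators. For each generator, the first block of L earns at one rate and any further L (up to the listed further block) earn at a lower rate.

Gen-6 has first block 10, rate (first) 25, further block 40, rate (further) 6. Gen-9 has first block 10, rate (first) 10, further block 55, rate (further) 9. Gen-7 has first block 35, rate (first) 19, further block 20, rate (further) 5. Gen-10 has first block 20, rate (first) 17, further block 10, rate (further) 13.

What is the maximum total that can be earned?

Rank every tier by rate: Gen-6/tier1 25 > Gen-7/tier1 19 > Gen-10/tier1 17 > Gen-10/tier2 13 > Gen-9/tier1 10 > Gen-9/tier2 9 > Gen-6/tier2 6 > Gen-7/tier2 5.
Fill Gen-6 tier1 block (10 at 25) → 90 left.
Fill Gen-7 tier1 block (35 at 19) → 55 left.
Gen-10/tier1 (17): +20 → 35 left.
Fill Gen-10 tier2 block (10 at 13) → 25 left.
Fill Gen-9 tier1 block (10 at 10) → 15 left.
15 remain; put them into Gen-9 tier2 at 9.
Total = 25×10 + 19×35 + 17×20 + 13×10 + 10×10 + 9×15 = 1620.

1620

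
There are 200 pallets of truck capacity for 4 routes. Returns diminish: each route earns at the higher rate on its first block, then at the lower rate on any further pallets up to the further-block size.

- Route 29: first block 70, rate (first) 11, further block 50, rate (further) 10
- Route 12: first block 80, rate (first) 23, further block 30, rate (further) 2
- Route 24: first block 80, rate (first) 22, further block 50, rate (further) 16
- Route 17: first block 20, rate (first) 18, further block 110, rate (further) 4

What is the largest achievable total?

4280

Rank every tier by rate: Route 12/first 23 > Route 24/first 22 > Route 17/first 18 > Route 24/second 16 > Route 29/first 11 > Route 29/second 10 > Route 17/second 4 > Route 12/second 2.
Fill Route 12 first block (80 at 23) — 120 left.
Route 24/first (22): +80 — 40 left.
Route 17 first at 18: fill all 20 — 20 left.
Route 24 second at 16: only 20 left, fill 20.
Total = 23×80 + 22×80 + 18×20 + 16×20 = 4280.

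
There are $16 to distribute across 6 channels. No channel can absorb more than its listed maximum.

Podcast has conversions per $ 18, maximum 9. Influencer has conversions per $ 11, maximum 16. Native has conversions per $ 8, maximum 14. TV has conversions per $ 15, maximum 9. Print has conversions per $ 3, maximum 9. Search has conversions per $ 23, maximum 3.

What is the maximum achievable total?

Rank by conversions per $: Search 23 > Podcast 18 > TV 15 > Influencer 11 > Native 8 > Print 3.
Search: +3 to 3 (cap) — 13 left.
Give Podcast 9 to hit its cap of 9 — 4 left.
Only 4 left; TV takes them to reach 4.
Total = 18×9 + 15×4 + 23×3 = 291.

291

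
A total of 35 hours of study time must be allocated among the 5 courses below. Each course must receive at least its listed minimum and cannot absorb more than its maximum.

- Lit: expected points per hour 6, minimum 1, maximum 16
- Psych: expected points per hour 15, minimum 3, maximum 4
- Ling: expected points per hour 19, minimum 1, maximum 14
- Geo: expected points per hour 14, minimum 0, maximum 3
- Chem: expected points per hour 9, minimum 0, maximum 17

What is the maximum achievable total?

Meeting every minimum uses 1+3+1+0+0 = 5 hours, leaving 30.
Highest expected points per hour first: Ling 19 > Psych 15 > Geo 14 > Chem 9 > Lit 6.
Ling: +13 to 14 (cap) ; 17 left.
Give Psych 1 more to hit its cap of 4 ; 16 left.
Give Geo 3 more to hit its cap of 3 ; 13 left.
Chem: +13 (room for 17) → 13. Pool exhausted.
Total = 6×1 + 15×4 + 19×14 + 14×3 + 9×13 = 491.

491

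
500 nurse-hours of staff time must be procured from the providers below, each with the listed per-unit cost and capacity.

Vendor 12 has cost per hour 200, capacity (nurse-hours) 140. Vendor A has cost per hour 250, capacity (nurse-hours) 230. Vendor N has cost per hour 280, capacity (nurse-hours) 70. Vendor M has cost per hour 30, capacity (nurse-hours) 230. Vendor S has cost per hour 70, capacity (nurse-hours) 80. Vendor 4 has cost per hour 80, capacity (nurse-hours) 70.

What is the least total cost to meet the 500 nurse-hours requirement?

Use providers in increasing cost order.
Vendor M (30): use full 230 ; 270 nurse-hours to go.
Vendor S at 70: take all 80 nurse-hours ; 190 still needed.
Vendor 4 (80): use full 70 ; 120 nurse-hours to go.
Take 120 from Vendor 12 at 200 to finish.
Vendor A, Vendor N: unused.
Cost = 230×30 + 80×70 + 70×80 + 120×200 = 42100.

42100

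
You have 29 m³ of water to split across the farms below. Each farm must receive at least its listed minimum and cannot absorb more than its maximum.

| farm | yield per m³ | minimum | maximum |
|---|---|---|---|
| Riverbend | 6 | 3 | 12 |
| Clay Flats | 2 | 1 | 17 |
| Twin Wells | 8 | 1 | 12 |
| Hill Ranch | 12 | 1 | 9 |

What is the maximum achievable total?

Meeting every minimum uses 3+1+1+1 = 6 m³, leaving 23.
Rank by yield per m³: Hill Ranch 12 > Twin Wells 8 > Riverbend 6 > Clay Flats 2.
Hill Ranch: +8 to 9 (cap) — 15 left.
Give Twin Wells 11 more to hit its cap of 12 — 4 left.
Riverbend has room for 9 more but only 4 remain, so it gets 7.
Total = 6×7 + 2×1 + 8×12 + 12×9 = 248.

248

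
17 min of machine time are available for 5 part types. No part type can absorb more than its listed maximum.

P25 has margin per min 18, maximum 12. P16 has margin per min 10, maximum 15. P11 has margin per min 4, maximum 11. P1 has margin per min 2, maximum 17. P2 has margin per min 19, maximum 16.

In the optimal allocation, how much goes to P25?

1

Order the part types by margin per min: P2 19 > P25 18 > P16 10 > P11 4 > P1 2.
P2 takes 16 to reach its cap of 16 — 1 left.
Only 1 left; P25 takes them to reach 1.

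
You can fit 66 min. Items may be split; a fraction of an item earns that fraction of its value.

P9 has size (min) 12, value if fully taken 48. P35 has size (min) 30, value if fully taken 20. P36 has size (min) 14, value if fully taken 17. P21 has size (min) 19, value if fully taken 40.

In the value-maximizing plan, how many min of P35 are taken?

21

Best value per unit of size first: P9 48/12≈4, P21 40/19≈2.11, P36 17/14≈1.21, P35 20/30≈0.667.
P9: take in full, 12 min for value 48 → 54 left.
Take all of P21 (19 min, value 40) → 35 min left.
Take all of P36 (14 min, value 17) → 21 min left.
21 min left: a 21/30 share of P35 gives 20×21/30 = 14.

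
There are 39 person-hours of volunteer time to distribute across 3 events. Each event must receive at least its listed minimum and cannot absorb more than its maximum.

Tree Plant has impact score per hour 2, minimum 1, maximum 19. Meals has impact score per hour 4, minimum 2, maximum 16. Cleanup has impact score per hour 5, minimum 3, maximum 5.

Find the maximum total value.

Meeting every minimum uses 1+2+3 = 6 person-hours, leaving 33.
Order the events by impact score per hour: Cleanup 5 > Meals 4 > Tree Plant 2.
Cleanup: +2 to 5 (cap) ; 31 left.
Give Meals 14 more to hit its cap of 16 ; 17 left.
Only 17 left; Tree Plant takes them to reach 18.
Total = 2×18 + 4×16 + 5×5 = 125.

125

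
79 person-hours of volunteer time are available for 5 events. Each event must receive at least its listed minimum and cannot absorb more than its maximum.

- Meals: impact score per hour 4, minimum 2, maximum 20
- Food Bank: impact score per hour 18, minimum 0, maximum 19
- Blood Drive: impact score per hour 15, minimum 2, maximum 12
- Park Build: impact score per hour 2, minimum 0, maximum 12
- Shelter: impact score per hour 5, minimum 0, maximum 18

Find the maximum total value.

712

Meeting every minimum uses 2+0+2+0+0 = 4 person-hours, leaving 75.
Rank by impact score per hour: Food Bank 18 > Blood Drive 15 > Shelter 5 > Meals 4 > Park Build 2.
Food Bank: +19 to 19 (cap) ; 56 left.
Give Blood Drive 10 more to hit its cap of 12 ; 46 left.
Give Shelter 18 more to hit its cap of 18 ; 28 left.
Give Meals 18 more to hit its cap of 20 ; 10 left.
Only 10 left; Park Build takes them to reach 10.
Total = 4×20 + 18×19 + 15×12 + 2×10 + 5×18 = 712.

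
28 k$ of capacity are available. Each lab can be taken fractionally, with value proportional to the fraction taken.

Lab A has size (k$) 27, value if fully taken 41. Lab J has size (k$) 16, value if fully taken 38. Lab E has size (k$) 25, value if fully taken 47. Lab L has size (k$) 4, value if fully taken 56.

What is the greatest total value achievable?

109.04

Sort by value density: Lab L 56/4≈14, Lab J 38/16≈2.38, Lab E 47/25≈1.88, Lab A 41/27≈1.52.
Take all of Lab L (4 k$, value 56) ; 24 k$ left.
Take all of Lab J (16 k$, value 38) ; 8 k$ left.
8 k$ left: a 8/25 share of Lab E gives 47×8/25 = 15.04.
Total value = 109.04.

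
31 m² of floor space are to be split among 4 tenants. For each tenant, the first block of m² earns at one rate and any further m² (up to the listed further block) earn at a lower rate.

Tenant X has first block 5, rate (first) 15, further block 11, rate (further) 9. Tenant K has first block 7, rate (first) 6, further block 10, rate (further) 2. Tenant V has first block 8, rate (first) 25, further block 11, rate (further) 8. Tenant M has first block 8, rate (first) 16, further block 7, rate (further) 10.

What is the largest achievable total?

Rank every tier by rate: Tenant V/first 25 > Tenant M/first 16 > Tenant X/first 15 > Tenant M/second 10 > Tenant X/second 9 > Tenant V/second 8 > Tenant K/first 6 > Tenant K/second 2.
Tenant V first at 25: fill all 8 ; 23 left.
Tenant M first at 16: fill all 8 ; 15 left.
Tenant X first at 15: fill all 5 ; 10 left.
Tenant M second at 10: fill all 7 ; 3 left.
Tenant X/second: +3 of 11 at 9; pool empty.
Total = 25×8 + 16×8 + 15×5 + 10×7 + 9×3 = 500.

500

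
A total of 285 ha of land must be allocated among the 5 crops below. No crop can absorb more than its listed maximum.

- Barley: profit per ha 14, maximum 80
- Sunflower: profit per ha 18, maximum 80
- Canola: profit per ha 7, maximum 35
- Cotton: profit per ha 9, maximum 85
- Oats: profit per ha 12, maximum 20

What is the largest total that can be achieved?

3705

Rank by profit per ha: Sunflower 18 > Barley 14 > Oats 12 > Cotton 9 > Canola 7.
Give Sunflower 80 to hit its cap of 80 — 205 left.
Barley: +80 to 80 (cap) — 125 left.
Give Oats 20 to hit its cap of 20 — 105 left.
Cotton: +85 to 85 (cap) — 20 left.
Canola has room for 35 but only 20 remain, so it gets 20.
Total = 14×80 + 18×80 + 7×20 + 9×85 + 12×20 = 3705.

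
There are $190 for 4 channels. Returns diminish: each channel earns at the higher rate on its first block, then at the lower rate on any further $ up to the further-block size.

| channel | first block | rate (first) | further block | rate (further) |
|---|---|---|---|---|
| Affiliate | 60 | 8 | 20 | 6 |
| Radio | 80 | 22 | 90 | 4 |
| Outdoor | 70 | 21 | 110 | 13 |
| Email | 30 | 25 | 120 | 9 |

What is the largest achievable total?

4110

Treat each block as its own option and order by rate: Email/first 25 > Radio/first 22 > Outdoor/first 21 > Outdoor/second 13 > Email/second 9 > Affiliate/first 8 > Affiliate/second 6 > Radio/second 4.
Fill Email first block (30 at 25) — 160 left.
Radio first at 22: fill all 80 — 80 left.
Outdoor first at 21: fill all 70 — 10 left.
Outdoor second at 13: only 10 left, fill 10.
Total = 25×30 + 22×80 + 21×70 + 13×10 = 4110.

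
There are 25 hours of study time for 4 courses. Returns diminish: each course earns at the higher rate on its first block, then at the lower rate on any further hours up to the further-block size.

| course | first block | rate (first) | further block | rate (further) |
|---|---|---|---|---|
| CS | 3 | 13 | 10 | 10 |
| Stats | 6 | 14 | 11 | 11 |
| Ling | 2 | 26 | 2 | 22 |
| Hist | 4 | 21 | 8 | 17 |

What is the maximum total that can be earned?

Treat each block as its own option and order by rate: Ling/tier1 26 > Ling/tier2 22 > Hist/tier1 21 > Hist/tier2 17 > Stats/tier1 14 > CS/tier1 13 > Stats/tier2 11 > CS/tier2 10.
Fill Ling tier1 block (2 at 26) — 23 left.
Fill Ling tier2 block (2 at 22) — 21 left.
Fill Hist tier1 block (4 at 21) — 17 left.
Hist/tier2 (17): +8 — 9 left.
Stats tier1 at 14: fill all 6 — 3 left.
CS tier1 at 13: fill all 3 — 0 left.
Total = 26×2 + 22×2 + 21×4 + 17×8 + 14×6 + 13×3 = 439.

439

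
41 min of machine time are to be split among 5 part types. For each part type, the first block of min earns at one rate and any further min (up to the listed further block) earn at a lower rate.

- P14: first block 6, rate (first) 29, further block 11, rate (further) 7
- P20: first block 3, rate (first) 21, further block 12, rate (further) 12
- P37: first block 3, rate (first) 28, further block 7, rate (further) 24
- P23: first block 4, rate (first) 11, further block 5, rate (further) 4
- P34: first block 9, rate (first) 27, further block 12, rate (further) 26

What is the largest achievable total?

1056

Rank every tier by rate: P14/tier1 29 > P37/tier1 28 > P34/tier1 27 > P34/tier2 26 > P37/tier2 24 > P20/tier1 21 > P20/tier2 12 > P23/tier1 11 > P14/tier2 7 > P23/tier2 4.
P14 tier1 at 29: fill all 6 ; 35 left.
Fill P37 tier1 block (3 at 28) ; 32 left.
P34/tier1 (27): +9 ; 23 left.
P34/tier2 (26): +12 ; 11 left.
P37 tier2 at 24: fill all 7 ; 4 left.
P20 tier1 at 21: fill all 3 ; 1 left.
P20/tier2: +1 of 12 at 12; pool empty.
Total = 29×6 + 28×3 + 27×9 + 26×12 + 24×7 + 21×3 + 12×1 = 1056.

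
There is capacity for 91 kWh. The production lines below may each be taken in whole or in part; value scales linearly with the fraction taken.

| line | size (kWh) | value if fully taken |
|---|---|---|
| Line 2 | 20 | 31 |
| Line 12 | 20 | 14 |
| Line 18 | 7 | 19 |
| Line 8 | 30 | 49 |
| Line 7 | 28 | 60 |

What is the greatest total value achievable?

Sort by value density: Line 18 19/7≈2.71, Line 7 60/28≈2.14, Line 8 49/30≈1.63, Line 2 31/20≈1.55, Line 12 14/20≈0.7.
Take all of Line 18 (7 kWh, value 19) → 84 kWh left.
Line 7: take in full, 28 kWh for value 60 → 56 left.
Take all of Line 8 (30 kWh, value 49) → 26 kWh left.
Take all of Line 2 (20 kWh, value 31) → 6 kWh left.
Fill the last 6 kWh with part of Line 12: 6/20 of it earns 4.2.
Total value = 163.2.

163.2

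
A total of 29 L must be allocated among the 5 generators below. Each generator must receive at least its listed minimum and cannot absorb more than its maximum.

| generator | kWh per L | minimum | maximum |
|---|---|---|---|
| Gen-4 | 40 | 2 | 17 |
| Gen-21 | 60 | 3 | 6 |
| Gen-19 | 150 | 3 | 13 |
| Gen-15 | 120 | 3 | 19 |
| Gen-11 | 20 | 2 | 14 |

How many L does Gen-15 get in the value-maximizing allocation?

9

Meeting every minimum uses 2+3+3+3+2 = 13 L, leaving 16.
Rank by kWh per L: Gen-19 150 > Gen-15 120 > Gen-21 60 > Gen-4 40 > Gen-11 20.
Give Gen-19 10 more to hit its cap of 13 → 6 left.
Only 6 left; Gen-15 takes them to reach 9.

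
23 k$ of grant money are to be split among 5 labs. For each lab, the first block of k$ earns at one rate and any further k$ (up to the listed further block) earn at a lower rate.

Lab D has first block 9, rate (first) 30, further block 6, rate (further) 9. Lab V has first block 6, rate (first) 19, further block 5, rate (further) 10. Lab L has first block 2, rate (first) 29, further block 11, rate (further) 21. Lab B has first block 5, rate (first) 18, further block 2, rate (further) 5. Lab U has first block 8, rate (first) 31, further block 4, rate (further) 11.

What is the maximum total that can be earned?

Order all 10 blocks by rate: Lab U/first 31 > Lab D/first 30 > Lab L/first 29 > Lab L/second 21 > Lab V/first 19 > Lab B/first 18 > Lab U/second 11 > Lab V/second 10 > Lab D/second 9 > Lab B/second 5.
Fill Lab U first block (8 at 31) ; 15 left.
Lab D/first (30): +9 ; 6 left.
Fill Lab L first block (2 at 29) ; 4 left.
Lab L second at 21: only 4 left, fill 4.
Total = 31×8 + 30×9 + 29×2 + 21×4 = 660.

660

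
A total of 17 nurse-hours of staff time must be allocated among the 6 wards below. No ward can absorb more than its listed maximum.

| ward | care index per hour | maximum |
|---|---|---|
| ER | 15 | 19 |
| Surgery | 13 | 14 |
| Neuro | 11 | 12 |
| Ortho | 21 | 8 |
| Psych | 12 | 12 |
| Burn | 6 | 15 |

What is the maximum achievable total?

Rank by care index per hour: Ortho 21 > ER 15 > Surgery 13 > Psych 12 > Neuro 11 > Burn 6.
Ortho takes 8 to reach its cap of 8 ; 9 left.
ER: +9 (room for 19) → 9. Pool exhausted.
Total = 15×9 + 21×8 = 303.

303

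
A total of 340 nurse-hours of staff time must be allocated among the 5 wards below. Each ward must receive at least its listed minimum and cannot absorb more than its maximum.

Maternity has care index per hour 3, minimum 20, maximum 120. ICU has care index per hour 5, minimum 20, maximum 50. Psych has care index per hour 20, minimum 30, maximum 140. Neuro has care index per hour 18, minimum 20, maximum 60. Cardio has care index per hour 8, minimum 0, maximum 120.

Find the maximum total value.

Meeting every minimum uses 20+20+30+20+0 = 90 nurse-hours, leaving 250.
Highest care index per hour first: Psych 20 > Neuro 18 > Cardio 8 > ICU 5 > Maternity 3.
Give Psych 110 more to hit its cap of 140 ; 140 left.
Give Neuro 40 more to hit its cap of 60 ; 100 left.
Cardio has room for 120 more but only 100 remain, so it gets 100.
Total = 3×20 + 5×20 + 20×140 + 18×60 + 8×100 = 4840.

4840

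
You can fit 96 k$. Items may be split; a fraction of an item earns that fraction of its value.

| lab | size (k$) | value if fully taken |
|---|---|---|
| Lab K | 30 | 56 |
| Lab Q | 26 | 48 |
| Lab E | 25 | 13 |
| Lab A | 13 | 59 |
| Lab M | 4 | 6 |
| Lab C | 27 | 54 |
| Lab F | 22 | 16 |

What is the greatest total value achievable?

Best value per unit of size first: Lab A 59/13≈4.54, Lab C 54/27≈2, Lab K 56/30≈1.87, Lab Q 48/26≈1.85, Lab M 6/4≈1.5, Lab F 16/22≈0.727, Lab E 13/25≈0.52.
Take all of Lab A (13 k$, value 59) → 83 k$ left.
All 27 k$ of Lab C fit (value 54) → 56 remain.
Lab K: take in full, 30 k$ for value 56 → 26 left.
Take all of Lab Q (26 k$, value 48) → 0 k$ left.
Total value = 217.

217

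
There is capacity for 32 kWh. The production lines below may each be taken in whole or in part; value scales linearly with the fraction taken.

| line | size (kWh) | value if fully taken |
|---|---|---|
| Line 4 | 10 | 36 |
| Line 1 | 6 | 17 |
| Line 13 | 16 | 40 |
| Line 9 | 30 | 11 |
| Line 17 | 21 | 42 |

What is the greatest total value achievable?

93

Rank by value-to-size ratio: Line 4 36/10≈3.6, Line 1 17/6≈2.83, Line 13 40/16≈2.5, Line 17 42/21≈2, Line 9 11/30≈0.367.
Take all of Line 4 (10 kWh, value 36) — 22 kWh left.
Take all of Line 1 (6 kWh, value 17) — 16 kWh left.
Line 13: take in full, 16 kWh for value 40 — 0 left.
Total value = 93.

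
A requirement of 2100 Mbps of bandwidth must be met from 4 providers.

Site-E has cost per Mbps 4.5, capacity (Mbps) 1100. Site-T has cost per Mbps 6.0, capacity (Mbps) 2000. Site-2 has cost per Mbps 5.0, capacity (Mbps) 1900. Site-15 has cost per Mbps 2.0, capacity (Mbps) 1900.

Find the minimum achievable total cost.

4700

Use providers in increasing cost order.
Site-15 at 2.0: take all 1900 Mbps ; 200 still needed.
Site-E at 4.5: take 200 of its 1100 ; requirement met.
Site-2, Site-T: unused.
Cost = 1900×2.0 + 200×4.5 = 4700.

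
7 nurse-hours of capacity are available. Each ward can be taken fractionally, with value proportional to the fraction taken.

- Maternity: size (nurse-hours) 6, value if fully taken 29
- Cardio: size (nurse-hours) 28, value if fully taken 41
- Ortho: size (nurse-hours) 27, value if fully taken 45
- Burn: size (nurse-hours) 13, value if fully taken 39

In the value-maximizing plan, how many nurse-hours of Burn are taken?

Sort by value density: Maternity 29/6≈4.83, Burn 39/13≈3, Ortho 45/27≈1.67, Cardio 41/28≈1.46.
Maternity: take in full, 6 nurse-hours for value 29 ; 1 left.
1 nurse-hours left: a 1/13 share of Burn gives 39×1/13 = 3.

1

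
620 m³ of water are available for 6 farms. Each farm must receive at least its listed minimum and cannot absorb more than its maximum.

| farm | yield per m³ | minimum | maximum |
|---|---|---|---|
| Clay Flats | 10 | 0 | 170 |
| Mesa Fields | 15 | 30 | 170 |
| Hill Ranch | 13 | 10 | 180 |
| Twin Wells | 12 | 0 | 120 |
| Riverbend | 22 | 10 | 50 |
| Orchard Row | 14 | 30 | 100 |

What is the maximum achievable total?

Meeting every minimum uses 0+30+10+0+10+30 = 80 m³, leaving 540.
Highest yield per m³ first: Riverbend 22 > Mesa Fields 15 > Orchard Row 14 > Hill Ranch 13 > Twin Wells 12 > Clay Flats 10.
Riverbend: +40 to 50 (cap) → 500 left.
Mesa Fields takes 140 more to reach its cap of 170 → 360 left.
Orchard Row takes 70 more to reach its cap of 100 → 290 left.
Hill Ranch: +170 to 180 (cap) → 120 left.
Twin Wells: +120 to 120 (cap) → 0 left.
Total = 15×170 + 13×180 + 12×120 + 22×50 + 14×100 = 8830.

8830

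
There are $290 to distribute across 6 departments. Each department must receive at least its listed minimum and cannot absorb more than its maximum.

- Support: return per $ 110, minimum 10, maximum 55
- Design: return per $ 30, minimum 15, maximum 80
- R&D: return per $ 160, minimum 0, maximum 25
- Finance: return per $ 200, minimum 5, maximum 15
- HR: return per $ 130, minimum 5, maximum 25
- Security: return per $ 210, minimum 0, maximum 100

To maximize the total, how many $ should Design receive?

Meeting every minimum uses 10+15+0+5+5+0 = 35 $, leaving 255.
Order the departments by return per $: Security 210 > Finance 200 > R&D 160 > HR 130 > Support 110 > Design 30.
Security: +100 to 100 (cap) — 155 left.
Finance takes 10 more to reach its cap of 15 — 145 left.
R&D takes 25 more to reach its cap of 25 — 120 left.
HR: +20 to 25 (cap) — 100 left.
Support takes 45 more to reach its cap of 55 — 55 left.
Design has room for 65 more but only 55 remain, so it gets 70.

70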